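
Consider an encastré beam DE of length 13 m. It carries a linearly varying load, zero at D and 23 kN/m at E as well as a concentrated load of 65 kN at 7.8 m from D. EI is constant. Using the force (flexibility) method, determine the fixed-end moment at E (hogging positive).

M_E = 316 kN·m

Take the two fixed-end moments M_D, M_E as redundants; the released structure is the simple span DE.
Simple-span end rotations at D and E under the given loads:
  at D: triangular load, peak 23: 7w₀L³/(360EI) = 982.5/EI
  at E: triangular load, peak 23: w₀L³/(45EI) = 1123/EI
  at D: point load 65 at a = 7.8: Pab(L + b)/(6LEI) = 615.2/EI
  at E: point load 65 at a = 7.8: Pab(L + a)/(6LEI) = 703/EI
  θ_D0 = 1598/EI,  θ_E0 = 1826/EI
Flexibility coefficients: a unit moment at one end gives L/(3EI) there and L/(6EI) at the far end, so f₁₁ = f₂₂ = 4.333/EI and f₁₂ = f₂₁ = 2.167/EI.
Compatibility — zero rotation at each built-in end:
  4.333 M_D + 2.167 M_E = 1598
  2.167 M_D + 4.333 M_E = 1826
Solving the pair gives M_D = 210.7 kN·m and M_E = 316 kN·m (hogging).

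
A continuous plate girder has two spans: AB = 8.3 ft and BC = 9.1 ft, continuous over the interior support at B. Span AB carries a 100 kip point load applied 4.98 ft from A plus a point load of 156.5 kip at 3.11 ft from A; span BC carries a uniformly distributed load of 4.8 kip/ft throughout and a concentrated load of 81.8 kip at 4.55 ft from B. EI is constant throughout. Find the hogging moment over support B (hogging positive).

Release continuity at B by inserting a hinge; the redundant is the internal moment M_B. The primary structure is two simply-supported spans AB and BC.
Rotations at B on the released spans (each span's end-slope, ×1/EI):
  span AB: point load 100 at a = 4.98: Pab(L + a)/(6LEI) = 440.9/EI
  span AB: point load 156.5 at a = 3.11: Pab(L + a)/(6LEI) = 578.8/EI
  span BC: UDL 4.8: wL³/(24EI) = 150.7/EI
  span BC: point load 81.8 at a = 4.55: Pab(L + b)/(6LEI) = 423.4/EI
  relative rotation θ_0 = (1020 + 574.1)/EI = 1594/EI
A unit hogging moment at B produces rotation L₁/(3EI) + L₂/(3EI) = 5.8/EI.
Compatibility: M_B·(L₁+L₂)/(3EI) = θ_0, giving M_B = 274.8 kip·ft (hogging).

M_B = 274.8 kip·ft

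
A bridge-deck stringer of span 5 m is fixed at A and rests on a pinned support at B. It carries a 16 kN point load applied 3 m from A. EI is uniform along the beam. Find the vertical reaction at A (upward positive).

Take the reaction at B as the redundant and release it; the primary structure is a cantilever fixed at A.
Free-end deflection of the primary structure under the applied loading (downward +):
  point load 16 at a = 3: Pa²(3L − a)/(6EI) = 288/EI
Flexibility coefficient — unit upward force at B: δ_{BB} = L³/(3EI) = 41.67/EI.
Compatibility at B: δ_0 − R_B·δ_{BB} = 0, so R_B = 288/41.67 = 6.912 kN.
Vertical equilibrium: R_A = ΣP − R_B = 16 − 6.912 = 9.088 kN.

R_A = 9.088 kN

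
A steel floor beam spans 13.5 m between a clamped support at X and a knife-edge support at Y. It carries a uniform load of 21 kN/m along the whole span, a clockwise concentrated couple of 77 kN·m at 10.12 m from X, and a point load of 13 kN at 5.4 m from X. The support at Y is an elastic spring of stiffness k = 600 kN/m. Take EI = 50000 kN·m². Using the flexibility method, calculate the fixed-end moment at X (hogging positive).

M_X = 626.6 kN·m

Choose R_Y as the redundant. The primary structure is the cantilever fixed at X.
Free-end deflection of the primary structure under the applied loading (downward +):
  UDL 21: wL⁴/(8EI) = 87190/EI
  clockwise couple 77 at a = 10.12: M₀a(2L − a)/(2EI) = 6577/EI
  point load 13 at a = 5.4: Pa²(3L − a)/(6EI) = 2218/EI
  δ_0 = 95984/EI
Flexibility coefficient — unit upward force at Y: δ_{YY} = L³/(3EI) = 820.1/EI.
With EI = 50000 kN·m²: δ_0 = 1.9197 m and δ_{YY} = 0.016403 m/kN.
Compatibility — the spring shortens by R_Y/k under the reaction it provides: δ_0 − R_Y·δ_{YY} = R_Y/k. With 1/k = 0.001667 m/kN, R_Y = δ_0 / (δ_{YY} + 1/k) = 1.9197 / (0.016403 + 0.001667) = 106.2 kN.
Moment equilibrium about X: M_X = Σ(load moments about X) − R_Y·L = 2061 − 106.2×13.5 = 626.6 kN·m.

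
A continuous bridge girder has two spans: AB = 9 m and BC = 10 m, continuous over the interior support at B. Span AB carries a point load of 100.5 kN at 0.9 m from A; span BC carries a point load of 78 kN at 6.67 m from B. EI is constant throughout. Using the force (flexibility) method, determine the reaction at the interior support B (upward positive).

Take M_B as the redundant. Released structure: two simple spans AB and BC with a hinge at B.
Rotations at B on the released spans (each span's end-slope, ×1/EI):
  span AB: point load 100.5 at a = 0.9: Pab(L + a)/(6LEI) = 134.3/EI
  span BC: point load 78 at a = 6.67: Pab(L + b)/(6LEI) = 384.9/EI
  relative rotation θ_0 = (134.3 + 384.9)/EI = 519.2/EI
A unit hogging moment at B produces rotation L₁/(3EI) + L₂/(3EI) = 6.333/EI.
Slope continuity at B: θ_0 = M_B·6.333/EI, so M_B = 519.2/6.333 = 81.98 kN·m (hogging).
Span AB, ΣM about A with M_B applied at B: R_B^{AB}·9 = 90.45 + 81.98, so R_B^{AB} = 19.16 kN and R_A = 100.5 − 19.16 = 81.34 kN.
Span BC, ΣM about C: R_B^{BC}·10 = 259.7 + 81.98, so R_B^{BC} = 34.17 kN and R_C = 78 − 34.17 = 43.83 kN.
R_B = 19.16 + 34.17 = 53.33 kN.

R_B = 53.33 kN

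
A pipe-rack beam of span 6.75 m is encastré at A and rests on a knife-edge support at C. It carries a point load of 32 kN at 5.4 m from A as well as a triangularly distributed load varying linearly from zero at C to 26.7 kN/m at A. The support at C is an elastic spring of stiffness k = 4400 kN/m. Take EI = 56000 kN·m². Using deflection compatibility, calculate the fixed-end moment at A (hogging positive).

Take the reaction at C as the redundant and release it; the primary structure is a cantilever fixed at A.
Deflection at C on the released cantilever, summing each load's contribution:
  point load 32 at a = 5.4: Pa²(3L − a)/(6EI) = 2309/EI
  triangular load, peak 26.7 at the fixed end: w₀L⁴/(30EI) = 1848/EI
  δ_0 = 4157/EI
Tip deflection under a unit load at C: L³/(3EI) = 102.5/EI.
With EI = 56000 kN·m²: δ_0 = 0.074233 m and δ_{CC} = 0.001831 m/kN.
Compatibility — the spring shortens by R_C/k under the reaction it provides: δ_0 − R_C·δ_{CC} = R_C/k. With 1/k = 0.000227 m/kN, R_C = δ_0 / (δ_{CC} + 1/k) = 0.074233 / (0.001831 + 0.000227) = 36.07 kN.
Moment equilibrium about A: M_A = Σ(load moments about A) − R_C·L = 375.6 − 36.07×6.75 = 132.1 kN·m.

M_A = 132.1 kN·m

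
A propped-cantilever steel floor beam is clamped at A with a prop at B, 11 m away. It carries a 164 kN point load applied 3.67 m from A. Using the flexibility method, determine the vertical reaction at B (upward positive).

R_B = 24.34 kN

Take the reaction at B as the redundant and release it; the primary structure is a cantilever fixed at A.
Primary-structure tip deflection at B by superposition:
  point load 164 at a = 3.67: Pa²(3L − a)/(6EI) = 10798/EI
Flexibility coefficient — unit upward force at B: δ_{BB} = L³/(3EI) = 443.7/EI.
Compatibility at B: δ_0 − R_B·δ_{BB} = 0, so R_B = 10798/443.7 = 24.34 kN.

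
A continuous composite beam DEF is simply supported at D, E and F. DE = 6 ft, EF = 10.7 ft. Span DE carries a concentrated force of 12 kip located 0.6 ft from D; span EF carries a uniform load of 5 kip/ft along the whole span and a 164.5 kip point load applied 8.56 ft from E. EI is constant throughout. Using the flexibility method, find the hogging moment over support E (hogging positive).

Insert a hinge at E; M_E is the redundant, and each span becomes simply supported.
Rotations at E on the released spans (each span's end-slope, ×1/EI):
  span DE: point load 12 at a = 0.6: Pab(L + a)/(6LEI) = 7.128/EI
  span EF: UDL 5: wL³/(24EI) = 255.2/EI
  span EF: point load 164.5 at a = 8.56: Pab(L + b)/(6LEI) = 602.7/EI
  relative rotation θ_0 = (7.128 + 857.9)/EI = 865/EI
A unit hogging moment at E produces rotation L₁/(3EI) + L₂/(3EI) = 5.567/EI.
Slope continuity at E: θ_0 = M_E·5.567/EI, so M_E = 865/5.567 = 155.4 kip·ft (hogging).

M_E = 155.4 kip·ft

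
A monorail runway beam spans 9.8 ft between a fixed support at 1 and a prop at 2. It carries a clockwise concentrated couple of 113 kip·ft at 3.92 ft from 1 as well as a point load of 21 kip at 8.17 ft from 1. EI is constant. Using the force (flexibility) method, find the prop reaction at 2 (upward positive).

R_2 = 26.88 kip

Remove the prop at 2; the released (primary) structure is a cantilever built in at 1.
Primary-structure tip deflection at 2 by superposition:
  clockwise couple 113 at a = 3.92: M₀a(2L − a)/(2EI) = 3473/EI
  point load 21 at a = 8.17: Pa²(3L − a)/(6EI) = 4960/EI
  δ_0 = 8433/EI
Flexibility coefficient — unit upward force at 2: δ_{22} = L³/(3EI) = 313.7/EI.
Compatibility at 2: δ_0 − R_2·δ_{22} = 0, so R_2 = 8433/313.7 = 26.88 kip.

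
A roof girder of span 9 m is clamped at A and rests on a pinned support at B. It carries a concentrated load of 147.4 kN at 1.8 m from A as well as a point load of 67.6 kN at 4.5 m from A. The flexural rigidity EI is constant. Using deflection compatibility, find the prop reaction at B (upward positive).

Release the roller at B. Primary structure: cantilever fixed at A.
Downward deflection at the released point B due to the loads:
  point load 147.4 at a = 1.8: Pa²(3L − a)/(6EI) = 2006/EI
  point load 67.6 at a = 4.5: Pa²(3L − a)/(6EI) = 5133/EI
  δ_0 = 7139/EI
Flexibility coefficient — unit upward force at B: δ_{BB} = L³/(3EI) = 243/EI.
Compatibility at B: δ_0 − R_B·δ_{BB} = 0, so R_B = 7139/243 = 29.38 kN.

R_B = 29.38 kN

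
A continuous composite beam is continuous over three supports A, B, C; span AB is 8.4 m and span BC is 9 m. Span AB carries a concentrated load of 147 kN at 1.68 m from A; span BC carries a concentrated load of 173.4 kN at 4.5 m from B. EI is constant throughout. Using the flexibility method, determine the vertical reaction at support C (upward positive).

Release continuity at B by inserting a hinge; the redundant is the internal moment M_B. The primary structure is two simply-supported spans AB and BC.
Rotations at B on the released spans (each span's end-slope, ×1/EI):
  span AB: point load 147 at a = 1.68: Pab(L + a)/(6LEI) = 331.9/EI
  span BC: point load 173.4 at a = 4.5: Pab(L + b)/(6LEI) = 877.8/EI
  relative rotation θ_0 = (331.9 + 877.8)/EI = 1210/EI
A unit hogging moment at B produces rotation L₁/(3EI) + L₂/(3EI) = 5.8/EI.
Compatibility: M_B·(L₁+L₂)/(3EI) = θ_0, giving M_B = 208.6 kN·m (hogging).
Span BC, ΣM about C: R_B^{BC}·9 = 780.3 + 208.6, so R_B^{BC} = 109.9 kN and R_C = 173.4 − 109.9 = 63.52 kN.

R_C = 63.52 kN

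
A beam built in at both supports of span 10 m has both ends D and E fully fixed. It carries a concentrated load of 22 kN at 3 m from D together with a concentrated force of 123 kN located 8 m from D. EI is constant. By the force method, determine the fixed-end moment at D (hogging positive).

Take the two fixed-end moments M_D, M_E as redundants; the released structure is the simple span DE.
On the primary (simply-supported) span, the end slopes from the loading are:
  at D: point load 22 at a = 3: Pab(L + b)/(6LEI) = 130.9/EI
  at E: point load 22 at a = 3: Pab(L + a)/(6LEI) = 100.1/EI
  at D: point load 123 at a = 8: Pab(L + b)/(6LEI) = 393.6/EI
  at E: point load 123 at a = 8: Pab(L + a)/(6LEI) = 590.4/EI
  θ_D0 = 524.5/EI,  θ_E0 = 690.5/EI
Flexibility coefficients: a unit moment at one end gives L/(3EI) there and L/(6EI) at the far end, so f₁₁ = f₂₂ = 3.333/EI and f₁₂ = f₂₁ = 1.667/EI.
Compatibility — zero rotation at each built-in end:
  3.333 M_D + 1.667 M_E = 524.5
  1.667 M_D + 3.333 M_E = 690.5
Solving the pair gives M_D = 71.7 kN·m and M_E = 171.3 kN·m (hogging).

M_D = 71.7 kN·m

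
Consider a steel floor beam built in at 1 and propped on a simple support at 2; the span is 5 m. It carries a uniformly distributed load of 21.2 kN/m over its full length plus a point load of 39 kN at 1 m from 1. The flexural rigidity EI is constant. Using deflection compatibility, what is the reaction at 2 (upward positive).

Release the roller at 2. Primary structure: cantilever fixed at 1.
Deflection at 2 on the released cantilever, summing each load's contribution:
  UDL 21.2: wL⁴/(8EI) = 1656/EI
  point load 39 at a = 1: Pa²(3L − a)/(6EI) = 91/EI
  δ_0 = 1747/EI
Flexibility coefficient — unit upward force at 2: δ_{22} = L³/(3EI) = 41.67/EI.
Compatibility at 2: δ_0 − R_2·δ_{22} = 0, so R_2 = 1747/41.67 = 41.93 kN.

R_2 = 41.93 kN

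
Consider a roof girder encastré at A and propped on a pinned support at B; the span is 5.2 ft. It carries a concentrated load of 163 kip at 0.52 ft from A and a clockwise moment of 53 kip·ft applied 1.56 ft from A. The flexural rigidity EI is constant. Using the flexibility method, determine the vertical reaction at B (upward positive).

Remove the prop at B; the released (primary) structure is a cantilever built in at A.
Deflection at B on the released cantilever, summing each load's contribution:
  point load 163 at a = 0.52: Pa²(3L − a)/(6EI) = 110.8/EI
  clockwise couple 53 at a = 1.56: M₀a(2L − a)/(2EI) = 365.4/EI
  δ_0 = 476.2/EI
Flexibility coefficient — unit upward force at B: δ_{BB} = L³/(3EI) = 46.87/EI.
Compatibility at B: δ_0 − R_B·δ_{BB} = 0, so R_B = 476.2/46.87 = 10.16 kip.

R_B = 10.16 kip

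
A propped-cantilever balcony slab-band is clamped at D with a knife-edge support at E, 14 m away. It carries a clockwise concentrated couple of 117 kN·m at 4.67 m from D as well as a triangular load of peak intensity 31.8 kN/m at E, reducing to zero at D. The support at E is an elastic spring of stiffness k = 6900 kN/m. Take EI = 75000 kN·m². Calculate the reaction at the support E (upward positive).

R_E = 127.9 kN

Release the roller at E. Primary structure: cantilever fixed at D.
Deflection at E on the released cantilever, summing each load's contribution:
  clockwise couple 117 at a = 4.67: M₀a(2L − a)/(2EI) = 6374/EI
  triangular load, peak 31.8 at the free end: 11w₀L⁴/(120EI) = 111983/EI
  δ_0 = 118356/EI
Flexibility coefficient — unit upward force at E: δ_{EE} = L³/(3EI) = 914.7/EI.
With EI = 75000 kN·m²: δ_0 = 1.5781 m and δ_{EE} = 0.012196 m/kN.
Compatibility — the spring shortens by R_E/k under the reaction it provides: δ_0 − R_E·δ_{EE} = R_E/k. With 1/k = 0.000145 m/kN, R_E = δ_0 / (δ_{EE} + 1/k) = 1.5781 / (0.012196 + 0.000145) = 127.9 kN.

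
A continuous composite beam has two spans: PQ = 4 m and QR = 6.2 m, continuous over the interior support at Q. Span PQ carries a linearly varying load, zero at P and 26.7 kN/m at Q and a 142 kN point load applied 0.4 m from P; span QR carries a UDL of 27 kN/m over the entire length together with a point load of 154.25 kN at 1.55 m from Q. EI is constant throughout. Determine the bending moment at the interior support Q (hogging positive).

Insert a hinge at Q; M_Q is the redundant, and each span becomes simply supported.
Rotations at Q on the released spans (each span's end-slope, ×1/EI):
  span PQ: triangular load, peak 26.7: w₀L³/(45EI) = 37.97/EI
  span PQ: point load 142 at a = 0.4: Pab(L + a)/(6LEI) = 37.49/EI
  span QR: UDL 27: wL³/(24EI) = 268.1/EI
  span QR: point load 154.25 at a = 1.55: Pab(L + b)/(6LEI) = 324.3/EI
  relative rotation θ_0 = (75.46 + 592.4)/EI = 667.8/EI
A unit hogging moment at Q produces rotation L₁/(3EI) + L₂/(3EI) = 3.4/EI.
Compatibility: M_Q·(L₁+L₂)/(3EI) = θ_0, giving M_Q = 196.4 kN·m (hogging).

M_Q = 196.4 kN·m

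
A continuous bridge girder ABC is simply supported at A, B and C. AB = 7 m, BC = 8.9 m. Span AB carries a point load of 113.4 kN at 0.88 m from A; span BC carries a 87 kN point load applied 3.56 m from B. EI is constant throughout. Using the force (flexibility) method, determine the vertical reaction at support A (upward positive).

Take M_B as the redundant. Released structure: two simple spans AB and BC with a hinge at B.
Discontinuity in slope at B on the released structure — sum the simple-span end rotations:
  span AB: point load 113.4 at a = 0.88: Pab(L + a)/(6LEI) = 114.6/EI
  span BC: point load 87 at a = 3.56: Pab(L + b)/(6LEI) = 441/EI
  relative rotation θ_0 = (114.6 + 441)/EI = 555.6/EI
A unit hogging moment at B produces rotation L₁/(3EI) + L₂/(3EI) = 5.3/EI.
Compatibility: M_B·(L₁+L₂)/(3EI) = θ_0, giving M_B = 104.8 kN·m (hogging).
Span AB, ΣM about A with M_B applied at B: R_B^{AB}·7 = 99.79 + 104.8, so R_B^{AB} = 29.23 kN and R_A = 113.4 − 29.23 = 84.17 kN.

R_A = 84.17 kN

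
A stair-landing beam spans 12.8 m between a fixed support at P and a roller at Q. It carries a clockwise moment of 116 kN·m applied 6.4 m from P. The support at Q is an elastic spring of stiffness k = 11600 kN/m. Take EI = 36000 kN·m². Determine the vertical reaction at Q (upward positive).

R_Q = 10.15 kN

Release the roller at Q. Primary structure: cantilever fixed at P.
Free-end deflection of the primary structure under the applied loading (downward +):
  clockwise couple 116 at a = 6.4: M₀a(2L − a)/(2EI) = 7127/EI
Flexibility coefficient — unit upward force at Q: δ_{QQ} = L³/(3EI) = 699.1/EI.
With EI = 36000 kN·m²: δ_0 = 0.19797 m and δ_{QQ} = 0.019418 m/kN.
Compatibility — the spring shortens by R_Q/k under the reaction it provides: δ_0 − R_Q·δ_{QQ} = R_Q/k. With 1/k = 0.000086 m/kN, R_Q = δ_0 / (δ_{QQ} + 1/k) = 0.19797 / (0.019418 + 0.000086) = 10.15 kN.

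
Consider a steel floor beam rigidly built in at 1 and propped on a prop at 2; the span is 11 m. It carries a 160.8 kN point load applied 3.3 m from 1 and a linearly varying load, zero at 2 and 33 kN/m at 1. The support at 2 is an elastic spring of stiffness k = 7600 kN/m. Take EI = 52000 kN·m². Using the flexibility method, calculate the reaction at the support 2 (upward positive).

Choose R_2 as the redundant. The primary structure is the cantilever fixed at 1.
Deflection at 2 on the released cantilever, summing each load's contribution:
  point load 160.8 at a = 3.3: Pa²(3L − a)/(6EI) = 8668/EI
  triangular load, peak 33 at the fixed end: w₀L⁴/(30EI) = 16105/EI
  δ_0 = 24773/EI
Tip deflection under a unit load at 2: L³/(3EI) = 443.7/EI.
With EI = 52000 kN·m²: δ_0 = 0.47641 m and δ_{22} = 0.008532 m/kN.
Compatibility — the spring shortens by R_2/k under the reaction it provides: δ_0 − R_2·δ_{22} = R_2/k. With 1/k = 0.000132 m/kN, R_2 = δ_0 / (δ_{22} + 1/k) = 0.47641 / (0.008532 + 0.000132) = 54.99 kN.

R_2 = 54.99 kN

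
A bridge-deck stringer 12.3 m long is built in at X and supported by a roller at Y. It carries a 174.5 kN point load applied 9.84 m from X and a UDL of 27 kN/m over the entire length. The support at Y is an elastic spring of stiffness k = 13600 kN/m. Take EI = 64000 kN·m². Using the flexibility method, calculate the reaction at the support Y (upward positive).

Take the reaction at Y as the redundant and release it; the primary structure is a cantilever fixed at X.
Free-end deflection of the primary structure under the applied loading (downward +):
  point load 174.5 at a = 9.84: Pa²(3L − a)/(6EI) = 76201/EI
  UDL 27: wL⁴/(8EI) = 77249/EI
  δ_0 = 153451/EI
Tip deflection under a unit load at Y: L³/(3EI) = 620.3/EI.
With EI = 64000 kN·m²: δ_0 = 2.3977 m and δ_{YY} = 0.009692 m/kN.
Compatibility — the spring shortens by R_Y/k under the reaction it provides: δ_0 − R_Y·δ_{YY} = R_Y/k. With 1/k = 0.000074 m/kN, R_Y = δ_0 / (δ_{YY} + 1/k) = 2.3977 / (0.009692 + 0.000074) = 245.5 kN.

R_Y = 245.5 kN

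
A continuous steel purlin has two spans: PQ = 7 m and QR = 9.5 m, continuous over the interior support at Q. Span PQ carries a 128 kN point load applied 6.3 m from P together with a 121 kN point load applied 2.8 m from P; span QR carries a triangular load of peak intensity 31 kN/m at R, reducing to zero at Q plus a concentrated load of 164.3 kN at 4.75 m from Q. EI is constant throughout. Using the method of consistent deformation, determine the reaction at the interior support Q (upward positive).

R_Q = 383 kN

Take M_Q as the redundant. Released structure: two simple spans PQ and QR with a hinge at Q.
Discontinuity in slope at Q on the released structure — sum the simple-span end rotations:
  span PQ: point load 128 at a = 6.3: Pab(L + a)/(6LEI) = 178.8/EI
  span PQ: point load 121 at a = 2.8: Pab(L + a)/(6LEI) = 332/EI
  span QR: triangular load, peak 31: 7w₀L³/(360EI) = 516.8/EI
  span QR: point load 164.3 at a = 4.75: Pab(L + b)/(6LEI) = 926.8/EI
  relative rotation θ_0 = (510.8 + 1444)/EI = 1954/EI
A unit hogging moment at Q produces rotation L₁/(3EI) + L₂/(3EI) = 5.5/EI.
Slope continuity at Q: θ_0 = M_Q·5.5/EI, so M_Q = 1954/5.5 = 355.3 kN·m (hogging).
Span PQ, ΣM about P with M_Q applied at Q: R_Q^{PQ}·7 = 1145 + 355.3, so R_Q^{PQ} = 214.4 kN and R_P = 249 − 214.4 = 34.64 kN.
Span QR, ΣM about R: R_Q^{QR}·9.5 = 1247 + 355.3, so R_Q^{QR} = 168.6 kN and R_R = 311.6 − 168.6 = 142.9 kN.
R_Q = 214.4 + 168.6 = 383 kN.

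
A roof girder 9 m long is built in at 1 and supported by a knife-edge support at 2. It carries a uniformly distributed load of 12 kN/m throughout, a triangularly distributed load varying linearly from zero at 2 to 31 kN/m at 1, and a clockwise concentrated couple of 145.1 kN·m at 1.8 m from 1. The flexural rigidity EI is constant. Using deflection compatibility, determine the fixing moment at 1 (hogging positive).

Take the reaction at 2 as the redundant and release it; the primary structure is a cantilever fixed at 1.
Downward deflection at the released point 2 due to the loads:
  UDL 12: wL⁴/(8EI) = 9842/EI
  triangular load, peak 31 at the fixed end: w₀L⁴/(30EI) = 6780/EI
  clockwise couple 145.1 at a = 1.8: M₀a(2L − a)/(2EI) = 2116/EI
  δ_0 = 18737/EI
Flexibility coefficient — unit upward force at 2: δ_{22} = L³/(3EI) = 243/EI.
Compatibility at 2: δ_0 − R_2·δ_{22} = 0, so R_2 = 18737/243 = 77.11 kN.
Moment equilibrium about 1: M_1 = Σ(load moments about 1) − R_2·L = 1050 − 77.11×9 = 355.6 kN·m.

M_1 = 355.6 kN·m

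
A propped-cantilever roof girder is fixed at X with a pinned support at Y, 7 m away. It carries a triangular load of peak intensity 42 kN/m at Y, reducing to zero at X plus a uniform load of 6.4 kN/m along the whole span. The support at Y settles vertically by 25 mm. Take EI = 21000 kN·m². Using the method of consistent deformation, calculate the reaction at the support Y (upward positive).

R_Y = 93.06 kN

Take the reaction at Y as the redundant and release it; the primary structure is a cantilever fixed at X.
Deflection at Y on the released cantilever, summing each load's contribution:
  triangular load, peak 42 at the free end: 11w₀L⁴/(120EI) = 9244/EI
  UDL 6.4: wL⁴/(8EI) = 1921/EI
  δ_0 = 11165/EI
Flexibility coefficient — unit upward force at Y: δ_{YY} = L³/(3EI) = 114.3/EI.
With EI = 21000 kN·m²: δ_0 = 0.53165 m and δ_{YY} = 0.005444 m/kN.
Compatibility — the beam at Y must follow the support down by 0.025 m: δ_0 − R_Y·δ_{YY} = 0.025, so R_Y = (0.53165 − 0.025)/0.005444 = 93.06 kN.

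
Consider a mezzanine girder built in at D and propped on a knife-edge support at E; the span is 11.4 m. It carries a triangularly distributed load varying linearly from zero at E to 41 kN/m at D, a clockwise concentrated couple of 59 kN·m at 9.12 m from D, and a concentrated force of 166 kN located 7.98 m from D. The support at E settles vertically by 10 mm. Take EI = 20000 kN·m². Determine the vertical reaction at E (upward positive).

R_E = 147.3 kN

Take the reaction at E as the redundant and release it; the primary structure is a cantilever fixed at D.
Downward deflection at the released point E due to the loads:
  triangular load, peak 41 at the fixed end: w₀L⁴/(30EI) = 23082/EI
  clockwise couple 59 at a = 9.12: M₀a(2L − a)/(2EI) = 3680/EI
  point load 166 at a = 7.98: Pa²(3L − a)/(6EI) = 46195/EI
  δ_0 = 72958/EI
Flexibility coefficient — unit upward force at E: δ_{EE} = L³/(3EI) = 493.8/EI.
With EI = 20000 kN·m²: δ_0 = 3.6479 m and δ_{EE} = 0.024692 m/kN.
Compatibility — the beam at E must follow the support down by 0.01 m: δ_0 − R_E·δ_{EE} = 0.01, so R_E = (3.6479 − 0.01)/0.024692 = 147.3 kN.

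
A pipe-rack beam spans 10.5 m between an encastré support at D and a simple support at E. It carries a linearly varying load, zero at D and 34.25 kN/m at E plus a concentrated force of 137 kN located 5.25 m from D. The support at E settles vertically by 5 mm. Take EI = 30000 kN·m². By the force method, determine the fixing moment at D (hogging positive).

Choose R_E as the redundant. The primary structure is the cantilever fixed at D.
Primary-structure tip deflection at E by superposition:
  triangular load, peak 34.25 at the free end: 11w₀L⁴/(120EI) = 38162/EI
  point load 137 at a = 5.25: Pa²(3L − a)/(6EI) = 16520/EI
  δ_0 = 54682/EI
Tip deflection under a unit load at E: L³/(3EI) = 385.9/EI.
With EI = 30000 kN·m²: δ_0 = 1.8227 m and δ_{EE} = 0.012863 m/kN.
Compatibility — the beam at E must follow the support down by 0.005 m: δ_0 − R_E·δ_{EE} = 0.005, so R_E = (1.8227 − 0.005)/0.012863 = 141.3 kN.
Moment equilibrium about D: M_D = Σ(load moments about D) − R_E·L = 1978 − 141.3×10.5 = 494.1 kN·m.

M_D = 494.1 kN·m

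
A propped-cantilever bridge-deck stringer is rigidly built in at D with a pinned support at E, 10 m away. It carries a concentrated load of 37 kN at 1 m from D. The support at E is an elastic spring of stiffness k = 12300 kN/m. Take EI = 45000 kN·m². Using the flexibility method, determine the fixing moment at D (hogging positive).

M_D = 31.69 kN·m

Remove the prop at E; the released (primary) structure is a cantilever built in at D.
Primary-structure tip deflection at E by superposition:
  point load 37 at a = 1: Pa²(3L − a)/(6EI) = 178.8/EI
Flexibility coefficient — unit upward force at E: δ_{EE} = L³/(3EI) = 333.3/EI.
With EI = 45000 kN·m²: δ_0 = 0.003974 m and δ_{EE} = 0.007407 m/kN.
Compatibility — the spring shortens by R_E/k under the reaction it provides: δ_0 − R_E·δ_{EE} = R_E/k. With 1/k = 0.000081 m/kN, R_E = δ_0 / (δ_{EE} + 1/k) = 0.003974 / (0.007407 + 0.000081) = 0.5307 kN.
Moment equilibrium about D: M_D = Σ(load moments about D) − R_E·L = 37 − 0.5307×10 = 31.69 kN·m.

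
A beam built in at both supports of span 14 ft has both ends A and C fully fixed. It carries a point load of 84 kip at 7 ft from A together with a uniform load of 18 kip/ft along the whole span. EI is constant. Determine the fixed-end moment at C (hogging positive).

Take the two fixed-end moments M_A, M_C as redundants; the released structure is the simple span AC.
End rotations of the released simple span under the applied load (×1/EI):
  at A: point load 84 at a = 7: Pab(L + b)/(6LEI) = 1029/EI
  at C: point load 84 at a = 7: Pab(L + a)/(6LEI) = 1029/EI
  at A: UDL 18: wL³/(24EI) = 2058/EI
  at C: UDL 18: wL³/(24EI) = 2058/EI
  θ_A0 = 3087/EI,  θ_C0 = 3087/EI
Flexibility coefficients: a unit moment at one end gives L/(3EI) there and L/(6EI) at the far end, so f₁₁ = f₂₂ = 4.667/EI and f₁₂ = f₂₁ = 2.333/EI.
Compatibility — zero rotation at each built-in end:
  4.667 M_A + 2.333 M_C = 3087
  2.333 M_A + 4.667 M_C = 3087
Solving the pair gives M_A = 441 kip·ft and M_C = 441 kip·ft (hogging).

M_C = 441 kip·ft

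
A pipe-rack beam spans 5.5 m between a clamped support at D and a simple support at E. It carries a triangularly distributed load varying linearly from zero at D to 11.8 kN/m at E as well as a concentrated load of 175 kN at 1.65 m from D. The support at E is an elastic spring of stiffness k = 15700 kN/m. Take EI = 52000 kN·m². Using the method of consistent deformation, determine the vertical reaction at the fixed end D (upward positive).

Remove the prop at E; the released (primary) structure is a cantilever built in at D.
Downward deflection at the released point E due to the loads:
  triangular load, peak 11.8 at the free end: 11w₀L⁴/(120EI) = 989.8/EI
  point load 175 at a = 1.65: Pa²(3L − a)/(6EI) = 1179/EI
  δ_0 = 2169/EI
Flexibility coefficient — unit upward force at E: δ_{EE} = L³/(3EI) = 55.46/EI.
With EI = 52000 kN·m²: δ_0 = 0.041711 m and δ_{EE} = 0.001067 m/kN.
Compatibility — the spring shortens by R_E/k under the reaction it provides: δ_0 − R_E·δ_{EE} = R_E/k. With 1/k = 0.000064 m/kN, R_E = δ_0 / (δ_{EE} + 1/k) = 0.041711 / (0.001067 + 0.000064) = 36.91 kN.
Vertical equilibrium: R_D = ΣP − R_E = 207.4 − 36.91 = 170.5 kN.

R_D = 170.5 kN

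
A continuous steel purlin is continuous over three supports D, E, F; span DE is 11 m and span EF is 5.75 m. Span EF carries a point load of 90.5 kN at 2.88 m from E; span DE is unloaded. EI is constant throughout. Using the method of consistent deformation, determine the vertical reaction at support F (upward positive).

R_F = 39.51 kN

Take M_E as the redundant. Released structure: two simple spans DE and EF with a hinge at E.
End slopes at the hinge E, treating each span as simply supported:
  span EF: point load 90.5 at a = 2.88: Pab(L + b)/(6LEI) = 186.9/EI
  relative rotation θ_0 = (0 + 186.9)/EI = 186.9/EI
A unit hogging moment at E produces rotation L₁/(3EI) + L₂/(3EI) = 5.583/EI.
Compatibility: M_E·(L₁+L₂)/(3EI) = θ_0, giving M_E = 33.47 kN·m (hogging).
Span EF, ΣM about F: R_E^{EF}·5.75 = 259.7 + 33.47, so R_E^{EF} = 50.99 kN and R_F = 90.5 − 50.99 = 39.51 kN.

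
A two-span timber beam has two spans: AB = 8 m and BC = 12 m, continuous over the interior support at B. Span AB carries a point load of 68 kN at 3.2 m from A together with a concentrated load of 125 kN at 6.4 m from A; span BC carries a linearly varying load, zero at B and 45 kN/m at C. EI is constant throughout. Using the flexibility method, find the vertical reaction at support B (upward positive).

Take M_B as the redundant. Released structure: two simple spans AB and BC with a hinge at B.
End slopes at the hinge B, treating each span as simply supported:
  span AB: point load 68 at a = 3.2: Pab(L + a)/(6LEI) = 243.7/EI
  span AB: point load 125 at a = 6.4: Pab(L + a)/(6LEI) = 384/EI
  span BC: triangular load, peak 45: 7w₀L³/(360EI) = 1512/EI
  relative rotation θ_0 = (627.7 + 1512)/EI = 2140/EI
A unit hogging moment at B produces rotation L₁/(3EI) + L₂/(3EI) = 6.667/EI.
Compatibility: M_B·(L₁+L₂)/(3EI) = θ_0, giving M_B = 321 kN·m (hogging).
Span AB, ΣM about A with M_B applied at B: R_B^{AB}·8 = 1018 + 321, so R_B^{AB} = 167.3 kN and R_A = 193 − 167.3 = 25.68 kN.
Span BC, ΣM about C: R_B^{BC}·12 = 1080 + 321, so R_B^{BC} = 116.7 kN and R_C = 270 − 116.7 = 153.3 kN.
R_B = 167.3 + 116.7 = 284.1 kN.

R_B = 284.1 kN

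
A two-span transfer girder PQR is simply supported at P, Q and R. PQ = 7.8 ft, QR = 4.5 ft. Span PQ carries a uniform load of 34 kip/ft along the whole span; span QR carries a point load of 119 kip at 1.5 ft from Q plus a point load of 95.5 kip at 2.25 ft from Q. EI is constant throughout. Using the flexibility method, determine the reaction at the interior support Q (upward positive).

R_Q = 340.2 kip

Insert a hinge at Q; M_Q is the redundant, and each span becomes simply supported.
Rotations at Q on the released spans (each span's end-slope, ×1/EI):
  span PQ: UDL 34: wL³/(24EI) = 672.3/EI
  span QR: point load 119 at a = 1.5: Pab(L + b)/(6LEI) = 148.8/EI
  span QR: point load 95.5 at a = 2.25: Pab(L + b)/(6LEI) = 120.9/EI
  relative rotation θ_0 = (672.3 + 269.6)/EI = 941.9/EI
A unit hogging moment at Q produces rotation L₁/(3EI) + L₂/(3EI) = 4.1/EI.
Compatibility: M_Q·(L₁+L₂)/(3EI) = θ_0, giving M_Q = 229.7 kip·ft (hogging).
Span PQ, ΣM about P with M_Q applied at Q: R_Q^{PQ}·7.8 = 1034 + 229.7, so R_Q^{PQ} = 162.1 kip and R_P = 265.2 − 162.1 = 103.1 kip.
Span QR, ΣM about R: R_Q^{QR}·4.5 = 571.9 + 229.7, so R_Q^{QR} = 178.1 kip and R_R = 214.5 − 178.1 = 36.37 kip.
R_Q = 162.1 + 178.1 = 340.2 kip.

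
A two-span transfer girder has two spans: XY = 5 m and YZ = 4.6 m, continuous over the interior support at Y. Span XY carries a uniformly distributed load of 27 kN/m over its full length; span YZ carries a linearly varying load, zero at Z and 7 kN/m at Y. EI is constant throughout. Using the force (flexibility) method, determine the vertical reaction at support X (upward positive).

R_X = 57.76 kN

Insert a hinge at Y; M_Y is the redundant, and each span becomes simply supported.
Discontinuity in slope at Y on the released structure — sum the simple-span end rotations:
  span XY: UDL 27: wL³/(24EI) = 140.6/EI
  span YZ: triangular load, peak 7: w₀L³/(45EI) = 15.14/EI
  relative rotation θ_0 = (140.6 + 15.14)/EI = 155.8/EI
A unit hogging moment at Y produces rotation L₁/(3EI) + L₂/(3EI) = 3.2/EI.
Slope continuity at Y: θ_0 = M_Y·3.2/EI, so M_Y = 155.8/3.2 = 48.68 kN·m (hogging).
Span XY, ΣM about X with M_Y applied at Y: R_Y^{XY}·5 = 337.5 + 48.68, so R_Y^{XY} = 77.24 kN and R_X = 135 − 77.24 = 57.76 kN.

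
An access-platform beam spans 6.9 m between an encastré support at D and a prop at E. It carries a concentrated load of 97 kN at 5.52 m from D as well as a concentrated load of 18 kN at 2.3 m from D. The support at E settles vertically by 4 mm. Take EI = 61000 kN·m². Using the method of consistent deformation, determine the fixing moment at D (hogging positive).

M_D = 102.6 kN·m

Take the reaction at E as the redundant and release it; the primary structure is a cantilever fixed at D.
Free-end deflection of the primary structure under the applied loading (downward +):
  point load 97 at a = 5.52: Pa²(3L − a)/(6EI) = 7478/EI
  point load 18 at a = 2.3: Pa²(3L − a)/(6EI) = 292/EI
  δ_0 = 7770/EI
Flexibility coefficient — unit upward force at E: δ_{EE} = L³/(3EI) = 109.5/EI.
With EI = 61000 kN·m²: δ_0 = 0.12737 m and δ_{EE} = 0.001795 m/kN.
Compatibility — the beam at E must follow the support down by 0.004 m: δ_0 − R_E·δ_{EE} = 0.004, so R_E = (0.12737 − 0.004)/0.001795 = 68.73 kN.
Moment equilibrium about D: M_D = Σ(load moments about D) − R_E·L = 576.8 − 68.73×6.9 = 102.6 kN·m.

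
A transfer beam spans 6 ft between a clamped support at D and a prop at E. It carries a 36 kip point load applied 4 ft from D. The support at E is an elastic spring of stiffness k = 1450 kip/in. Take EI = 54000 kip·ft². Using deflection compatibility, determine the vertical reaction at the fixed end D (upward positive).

Remove the prop at E; the released (primary) structure is a cantilever built in at D.
Free-end deflection of the primary structure under the applied loading (downward +):
  point load 36 at a = 4: Pa²(3L − a)/(6EI) = 1344/EI
Tip deflection under a unit load at E: L³/(3EI) = 72/EI.
With EI = 54000 kip·ft²: δ_0 = 0.024889 ft and δ_{EE} = 0.001333 ft/kip.
Compatibility — the spring shortens by R_E/k under the reaction it provides: δ_0 − R_E·δ_{EE} = R_E/k. With 1/k = 1/(1450×12) ft/kip = 0.000057 ft/kip, R_E = δ_0 / (δ_{EE} + 1/k) = 0.024889 / (0.001333 + 0.000057) = 17.9 kip.
Vertical equilibrium: R_D = ΣP − R_E = 36 − 17.9 = 18.1 kip.

R_D = 18.1 kip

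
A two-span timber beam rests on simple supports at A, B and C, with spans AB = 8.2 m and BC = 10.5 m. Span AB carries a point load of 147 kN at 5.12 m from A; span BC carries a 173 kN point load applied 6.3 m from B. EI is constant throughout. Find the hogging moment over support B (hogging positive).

Insert a hinge at B; M_B is the redundant, and each span becomes simply supported.
End slopes at the hinge B, treating each span as simply supported:
  span AB: point load 147 at a = 5.12: Pab(L + a)/(6LEI) = 627.6/EI
  span BC: point load 173 at a = 6.3: Pab(L + b)/(6LEI) = 1068/EI
  relative rotation θ_0 = (627.6 + 1068)/EI = 1696/EI
A unit hogging moment at B produces rotation L₁/(3EI) + L₂/(3EI) = 6.233/EI.
Slope continuity at B: θ_0 = M_B·6.233/EI, so M_B = 1696/6.233 = 272 kN·m (hogging).

M_B = 272 kN·m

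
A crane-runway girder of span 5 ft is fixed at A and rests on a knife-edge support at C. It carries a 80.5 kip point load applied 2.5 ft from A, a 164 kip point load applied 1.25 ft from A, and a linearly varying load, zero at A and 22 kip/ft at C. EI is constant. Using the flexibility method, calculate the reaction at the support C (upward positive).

Release the roller at C. Primary structure: cantilever fixed at A.
Primary-structure tip deflection at C by superposition:
  point load 80.5 at a = 2.5: Pa²(3L − a)/(6EI) = 1048/EI
  point load 164 at a = 1.25: Pa²(3L − a)/(6EI) = 587.2/EI
  triangular load, peak 22 at the free end: 11w₀L⁴/(120EI) = 1260/EI
  δ_0 = 2896/EI
Flexibility coefficient — unit upward force at C: δ_{CC} = L³/(3EI) = 41.67/EI.
Compatibility at C: δ_0 − R_C·δ_{CC} = 0, so R_C = 2896/41.67 = 69.5 kip.

R_C = 69.5 kip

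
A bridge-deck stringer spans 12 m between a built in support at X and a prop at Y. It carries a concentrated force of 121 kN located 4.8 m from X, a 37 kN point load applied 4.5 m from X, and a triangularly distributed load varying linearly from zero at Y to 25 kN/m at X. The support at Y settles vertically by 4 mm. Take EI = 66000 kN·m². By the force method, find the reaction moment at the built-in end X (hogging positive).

Remove the prop at Y; the released (primary) structure is a cantilever built in at X.
Deflection at Y on the released cantilever, summing each load's contribution:
  point load 121 at a = 4.8: Pa²(3L − a)/(6EI) = 14497/EI
  point load 37 at a = 4.5: Pa²(3L − a)/(6EI) = 3934/EI
  triangular load, peak 25 at the fixed end: w₀L⁴/(30EI) = 17280/EI
  δ_0 = 35710/EI
Tip deflection under a unit load at Y: L³/(3EI) = 576/EI.
With EI = 66000 kN·m²: δ_0 = 0.54107 m and δ_{YY} = 0.008727 m/kN.
Compatibility — the beam at Y must follow the support down by 0.004 m: δ_0 − R_Y·δ_{YY} = 0.004, so R_Y = (0.54107 − 0.004)/0.008727 = 61.54 kN.
Moment equilibrium about X: M_X = Σ(load moments about X) − R_Y·L = 1347 − 61.54×12 = 608.8 kN·m.

M_X = 608.8 kN·m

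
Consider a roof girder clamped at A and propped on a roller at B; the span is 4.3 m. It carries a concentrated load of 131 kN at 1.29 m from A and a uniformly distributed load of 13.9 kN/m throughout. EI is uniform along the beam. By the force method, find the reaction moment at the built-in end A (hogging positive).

M_A = 132.7 kN·m

Take the reaction at B as the redundant and release it; the primary structure is a cantilever fixed at A.
Primary-structure tip deflection at B by superposition:
  point load 131 at a = 1.29: Pa²(3L − a)/(6EI) = 421.8/EI
  UDL 13.9: wL⁴/(8EI) = 594/EI
  δ_0 = 1016/EI
Tip deflection under a unit load at B: L³/(3EI) = 26.5/EI.
Compatibility at B: δ_0 − R_B·δ_{BB} = 0, so R_B = 1016/26.5 = 38.33 kN.
Moment equilibrium about A: M_A = Σ(load moments about A) − R_B·L = 297.5 − 38.33×4.3 = 132.7 kN·m.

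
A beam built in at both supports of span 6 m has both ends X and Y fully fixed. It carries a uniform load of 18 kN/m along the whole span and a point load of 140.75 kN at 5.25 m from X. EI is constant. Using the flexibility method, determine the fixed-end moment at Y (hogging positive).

M_Y = 134.8 kN·m

Take the two fixed-end moments M_X, M_Y as redundants; the released structure is the simple span XY.
End rotations of the released simple span under the applied load (×1/EI):
  at X: UDL 18: wL³/(24EI) = 162/EI
  at Y: UDL 18: wL³/(24EI) = 162/EI
  at X: point load 140.75 at a = 5.25: Pab(L + b)/(6LEI) = 103.9/EI
  at Y: point load 140.75 at a = 5.25: Pab(L + a)/(6LEI) = 173.2/EI
  θ_X0 = 265.9/EI,  θ_Y0 = 335.2/EI
Flexibility coefficients: a unit moment at one end gives L/(3EI) there and L/(6EI) at the far end, so f₁₁ = f₂₂ = 2/EI and f₁₂ = f₂₁ = 1/EI.
Compatibility — zero rotation at each built-in end:
  2 M_X + 1 M_Y = 265.9
  1 M_X + 2 M_Y = 335.2
Solving the pair gives M_X = 65.55 kN·m and M_Y = 134.8 kN·m (hogging).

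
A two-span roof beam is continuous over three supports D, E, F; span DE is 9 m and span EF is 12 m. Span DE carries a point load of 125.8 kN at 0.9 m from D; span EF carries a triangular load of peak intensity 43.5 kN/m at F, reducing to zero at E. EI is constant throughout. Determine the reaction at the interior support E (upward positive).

Release continuity at E by inserting a hinge; the redundant is the internal moment M_E. The primary structure is two simply-supported spans DE and EF.
Discontinuity in slope at E on the released structure — sum the simple-span end rotations:
  span DE: point load 125.8 at a = 0.9: Pab(L + a)/(6LEI) = 168.1/EI
  span EF: triangular load, peak 43.5: 7w₀L³/(360EI) = 1462/EI
  relative rotation θ_0 = (168.1 + 1462)/EI = 1630/EI
A unit hogging moment at E produces rotation L₁/(3EI) + L₂/(3EI) = 7/EI.
Compatibility: M_E·(L₁+L₂)/(3EI) = θ_0, giving M_E = 232.8 kN·m (hogging).
Span DE, ΣM about D with M_E applied at E: R_E^{DE}·9 = 113.2 + 232.8, so R_E^{DE} = 38.45 kN and R_D = 125.8 − 38.45 = 87.35 kN.
Span EF, ΣM about F: R_E^{EF}·12 = 1044 + 232.8, so R_E^{EF} = 106.4 kN and R_F = 261 − 106.4 = 154.6 kN.
R_E = 38.45 + 106.4 = 144.9 kN.

R_E = 144.9 kN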